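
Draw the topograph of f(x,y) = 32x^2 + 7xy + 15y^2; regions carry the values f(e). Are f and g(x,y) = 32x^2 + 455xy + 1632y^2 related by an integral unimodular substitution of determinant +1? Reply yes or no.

D₁ = -1871, D₂ = -1871
f: flip: (32,7,15)→(15,-7,32)
f: reduced (well bottom): (15,-7,32) with a≤c, −a<b≤a
g: translate: b→7 (≡455 mod 64), so (32,455,1632)→(32,7,15)
g: flip: (32,7,15)→(15,-7,32)
g: reduced (well bottom): (15,-7,32) with a≤c, −a<b≤a
reduced forms (15, -7, 32) vs (15, -7, 32) ⇒ equivalent

yes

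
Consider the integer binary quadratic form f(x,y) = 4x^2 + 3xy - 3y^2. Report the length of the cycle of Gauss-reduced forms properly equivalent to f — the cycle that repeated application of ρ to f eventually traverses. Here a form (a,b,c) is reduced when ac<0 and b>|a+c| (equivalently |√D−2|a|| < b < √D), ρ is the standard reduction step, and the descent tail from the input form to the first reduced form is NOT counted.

D = 57, ⌊√D⌋ = 7
river: ρ → (-3,3,4)
river: ρ → (4,5,-2)
river: ρ → (-2,7,1)
river: ρ → (1,7,-2)
river: ρ → (-2,5,4)
river: ρ → (4,3,-3)
ρ-cycle length = 6 (tail of 0 descent steps not counted)

6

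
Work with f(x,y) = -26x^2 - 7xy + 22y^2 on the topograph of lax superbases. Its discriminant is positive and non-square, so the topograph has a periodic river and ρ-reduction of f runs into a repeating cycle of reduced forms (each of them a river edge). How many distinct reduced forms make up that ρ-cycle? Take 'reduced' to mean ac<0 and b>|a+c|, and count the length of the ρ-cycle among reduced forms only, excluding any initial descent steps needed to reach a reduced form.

D = 2337, ⌊√D⌋ = 48
descent: ρ → (22,7,-26)  [lands on river]
river: ρ → (-26,45,3)
river: ρ → (3,45,-26)
river: ρ → (-26,7,22)
river: ρ → (22,37,-11)
river: ρ → (-11,29,34)
river: ρ → (34,39,-6)
river: ρ → (-6,45,13)
river: ρ → (13,33,-24)
river: ρ → (-24,15,22)
river: ρ → (22,29,-17)
river: ρ → (-17,39,12)
river: ρ → (12,33,-26)
river: ρ → (-26,19,19)
river: ρ → (19,19,-26)
river: ρ → (-26,33,12)
river: ρ → (12,39,-17)
river: ρ → (-17,29,22)
river: ρ → (22,15,-24)
river: ρ → (-24,33,13)
river: ρ → (13,45,-6)
river: ρ → (-6,39,34)
river: ρ → (34,29,-11)
river: ρ → (-11,37,22)
ρ-cycle length = 24 (tail of 1 descent step not counted)

24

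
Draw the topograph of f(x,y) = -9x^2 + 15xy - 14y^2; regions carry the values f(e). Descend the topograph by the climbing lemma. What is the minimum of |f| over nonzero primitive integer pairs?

translate: b→3 (≡-15 mod 18), so (9,-15,14)→(9,3,8)
flip: (9,3,8)→(8,-3,9)
reduced (well bottom): (8,-3,9) with a≤c, −a<b≤a
well minimum |f| = |-8| = 8 (negative-definite)

8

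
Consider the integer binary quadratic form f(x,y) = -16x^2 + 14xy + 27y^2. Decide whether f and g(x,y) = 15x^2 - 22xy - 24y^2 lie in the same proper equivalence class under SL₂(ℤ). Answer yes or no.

D₁ = 1924, D₂ = 1924
river cycle of f (length 26): (27, 40, -3), (-3, 38, 40), (40, 42, -1), (-1, 42, 40), (40, 38, -3), (-3, 40, 27), (27, 14, -16), (-16, 18, 25), (25, 32, -9), (-9, 40, 9), … (16 more)
river cycle of g (length 30): (-24, 22, 15), (15, 38, -8), (-8, 42, 5), (5, 38, -24), (-24, 10, 19), (19, 28, -15), (-15, 32, 15), (15, 28, -19), (-19, 10, 24), (24, 38, -5), … (20 more)
cycles differ ⇒ inequivalent

no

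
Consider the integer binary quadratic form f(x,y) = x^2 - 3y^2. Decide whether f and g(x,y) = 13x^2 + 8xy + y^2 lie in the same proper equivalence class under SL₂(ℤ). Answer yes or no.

D₁ = 12, D₂ = 12
river cycle of f (length 2): (1, 2, -2), (-2, 2, 1)
river cycle of g (length 2): (1, 2, -2), (-2, 2, 1)
cycles coincide ⇒ equivalent

yes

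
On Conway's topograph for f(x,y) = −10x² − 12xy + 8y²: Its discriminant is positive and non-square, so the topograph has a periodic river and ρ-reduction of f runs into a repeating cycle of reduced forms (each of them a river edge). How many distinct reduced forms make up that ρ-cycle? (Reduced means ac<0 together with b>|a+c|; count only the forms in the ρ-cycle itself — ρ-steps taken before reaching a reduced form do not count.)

D = 464, ⌊√D⌋ = 21
descent: ρ → (8,12,-10)  [lands on river]
river: ρ → (-10,8,10)
river: ρ → (10,12,-8)
river: ρ → (-8,20,2)
river: ρ → (2,20,-8)
river: ρ → (-8,12,10)
river: ρ → (10,8,-10)
river: ρ → (-10,12,8)
river: ρ → (8,20,-2)
river: ρ → (-2,20,8)
ρ-cycle length = 10 (tail of 1 descent step not counted)

10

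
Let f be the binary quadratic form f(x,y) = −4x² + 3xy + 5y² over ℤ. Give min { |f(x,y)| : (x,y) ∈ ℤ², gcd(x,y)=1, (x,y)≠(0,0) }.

river: ρ → (5,7,-2)
river: ρ → (-2,9,1)
river: ρ → (1,9,-2)
river: ρ → (-2,7,5)
river: ρ → (5,3,-4)
river: ρ → (-4,5,4)
river: ρ → (4,3,-5)
river: ρ → (-5,7,2)
river: ρ → (2,9,-1)
river: ρ → (-1,9,2)
river: ρ → (2,7,-5)
river: ρ → (-5,3,4)
river: ρ → (4,5,-4)
river: ρ → (-4,3,5)
closes: descent 0, river 14
min |a| on river = 1

1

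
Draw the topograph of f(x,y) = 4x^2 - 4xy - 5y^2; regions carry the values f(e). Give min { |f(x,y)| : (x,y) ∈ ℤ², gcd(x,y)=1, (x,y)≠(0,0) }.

descent: ρ → (-5,4,4)  [lands on river]
river: ρ → (4,4,-5)
river: ρ → (-5,6,3)
river: ρ → (3,6,-5)
closes: descent 1, river 4
min |a| on river = 3

3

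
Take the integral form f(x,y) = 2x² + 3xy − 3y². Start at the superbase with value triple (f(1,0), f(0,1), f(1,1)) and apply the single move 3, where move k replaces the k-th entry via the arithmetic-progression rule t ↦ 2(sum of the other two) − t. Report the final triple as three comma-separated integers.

start (2,-3,2) = (f(1,0),f(0,1),f(1,1))
replace slot 3: 2·(2+(-3)) − 2 = -4 → (2,-3,-4)

2,-3,-4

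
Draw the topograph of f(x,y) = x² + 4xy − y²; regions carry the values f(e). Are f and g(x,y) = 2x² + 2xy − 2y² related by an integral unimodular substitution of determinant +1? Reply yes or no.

D₁ = 20, D₂ = 20
river cycle of f (length 2): (-1, 4, 1), (1, 4, -1)
river cycle of g (length 2): (-2, 2, 2), (2, 2, -2)
cycles differ ⇒ inequivalent

no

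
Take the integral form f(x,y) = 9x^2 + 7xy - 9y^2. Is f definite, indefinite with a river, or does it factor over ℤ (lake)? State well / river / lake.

D = b²−4ac = 7² − 4·9·(-9) = 373
D > 0 non-square ⇒ indefinite ⇒ periodic river

river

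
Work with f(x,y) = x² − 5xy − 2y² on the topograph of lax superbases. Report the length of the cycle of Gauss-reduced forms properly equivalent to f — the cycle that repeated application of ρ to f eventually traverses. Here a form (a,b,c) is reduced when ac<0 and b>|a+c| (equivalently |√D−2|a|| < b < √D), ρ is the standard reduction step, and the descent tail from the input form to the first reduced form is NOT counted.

D = 33, ⌊√D⌋ = 5
descent: ρ → (-2,5,1)  [lands on river]
river: ρ → (1,5,-2)
river: ρ → (-2,3,3)
river: ρ → (3,3,-2)
ρ-cycle length = 4 (tail of 1 descent step not counted)

4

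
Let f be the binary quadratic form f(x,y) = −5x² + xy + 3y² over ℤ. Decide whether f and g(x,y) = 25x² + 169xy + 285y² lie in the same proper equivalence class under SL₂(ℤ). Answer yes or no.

D₁ = 61, D₂ = 61
river cycle of f (length 6): (3, 5, -3), (-3, 7, 1), (1, 7, -3), (-3, 5, 3), (3, 7, -1), (-1, 7, 3)
river cycle of g (length 6): (3, 5, -3), (-3, 7, 1), (1, 7, -3), (-3, 5, 3), (3, 7, -1), (-1, 7, 3)
cycles coincide ⇒ equivalent

yes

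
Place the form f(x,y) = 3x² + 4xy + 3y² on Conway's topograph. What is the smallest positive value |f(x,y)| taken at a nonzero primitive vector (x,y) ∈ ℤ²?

translate: b→-2 (≡4 mod 6), so (3,4,3)→(3,-2,2)
flip: (3,-2,2)→(2,2,3)
reduced (well bottom): (2,2,3) with a≤c, −a<b≤a
well minimum = a = 2

2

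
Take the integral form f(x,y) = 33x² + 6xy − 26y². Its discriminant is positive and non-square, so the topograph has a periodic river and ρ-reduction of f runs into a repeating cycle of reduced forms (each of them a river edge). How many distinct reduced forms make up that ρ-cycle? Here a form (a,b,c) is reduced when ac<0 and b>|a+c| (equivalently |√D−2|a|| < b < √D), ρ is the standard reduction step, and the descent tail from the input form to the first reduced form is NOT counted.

D = 3468, ⌊√D⌋ = 58
descent: ρ → (-26,46,13)  [lands on river]
river: ρ → (13,58,-2)
river: ρ → (-2,58,13)
river: ρ → (13,46,-26)
river: ρ → (-26,58,1)
river: ρ → (1,58,-26)
ρ-cycle length = 6 (tail of 1 descent step not counted)

6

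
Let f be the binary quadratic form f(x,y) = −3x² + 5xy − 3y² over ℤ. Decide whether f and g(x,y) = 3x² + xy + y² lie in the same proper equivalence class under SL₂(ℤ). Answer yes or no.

D₁ = -11, D₂ = -11
f is negative-definite; reduce −f:
−f: translate: b→1 (≡-5 mod 6), so (3,-5,3)→(3,1,1)
−f: flip: (3,1,1)→(1,-1,3)
−f: translate: b→1 (≡-1 mod 2), so (1,-1,3)→(1,1,3)
−f: reduced (well bottom): (1,1,3) with a≤c, −a<b≤a
flip sign back: reduced form of f is (-1,-1,-3)
g: flip: (3,1,1)→(1,-1,3)
g: translate: b→1 (≡-1 mod 2), so (1,-1,3)→(1,1,3)
g: reduced (well bottom): (1,1,3) with a≤c, −a<b≤a
reduced forms (-1, -1, -3) vs (1, 1, 3) ⇒ inequivalent

no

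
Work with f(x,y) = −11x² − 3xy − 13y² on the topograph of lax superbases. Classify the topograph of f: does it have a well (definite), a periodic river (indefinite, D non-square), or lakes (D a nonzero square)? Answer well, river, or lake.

D = b²−4ac = (-3)² − 4·(-11)·(-13) = -563
D < 0 ⇒ definite ⇒ every region one sign ⇒ single well

well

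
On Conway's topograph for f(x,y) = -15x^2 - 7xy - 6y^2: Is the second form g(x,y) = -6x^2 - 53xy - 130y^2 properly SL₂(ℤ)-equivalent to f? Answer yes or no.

D₁ = -311, D₂ = -311
f is negative-definite; reduce −f:
−f: flip: (15,7,6)→(6,-7,15)
−f: translate: b→5 (≡-7 mod 12), so (6,-7,15)→(6,5,14)
−f: reduced (well bottom): (6,5,14) with a≤c, −a<b≤a
flip sign back: reduced form of f is (-6,-5,-14)
g is negative-definite; reduce −g:
−g: translate: b→5 (≡53 mod 12), so (6,53,130)→(6,5,14)
−g: reduced (well bottom): (6,5,14) with a≤c, −a<b≤a
flip sign back: reduced form of g is (-6,-5,-14)
reduced forms (-6, -5, -14) vs (-6, -5, -14) ⇒ equivalent

yes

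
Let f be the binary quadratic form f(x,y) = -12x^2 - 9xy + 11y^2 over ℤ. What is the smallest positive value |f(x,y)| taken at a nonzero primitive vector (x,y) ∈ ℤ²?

descent: ρ → (11,9,-12)  [lands on river]
river: ρ → (-12,15,8)
river: ρ → (8,17,-10)
river: ρ → (-10,23,2)
river: ρ → (2,21,-21)
river: ρ → (-21,21,2)
river: ρ → (2,23,-10)
river: ρ → (-10,17,8)
river: ρ → (8,15,-12)
river: ρ → (-12,9,11)
river: ρ → (11,13,-10)
river: ρ → (-10,7,14)
river: ρ → (14,21,-3)
river: ρ → (-3,21,14)
river: ρ → (14,7,-10)
river: ρ → (-10,13,11)
closes: descent 1, river 16
min |a| on river = 2

2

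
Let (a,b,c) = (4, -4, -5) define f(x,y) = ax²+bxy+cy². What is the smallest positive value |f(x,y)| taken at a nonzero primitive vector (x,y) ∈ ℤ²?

descent: ρ → (-5,4,4)  [lands on river]
river: ρ → (4,4,-5)
river: ρ → (-5,6,3)
river: ρ → (3,6,-5)
closes: descent 1, river 4
min |a| on river = 3

3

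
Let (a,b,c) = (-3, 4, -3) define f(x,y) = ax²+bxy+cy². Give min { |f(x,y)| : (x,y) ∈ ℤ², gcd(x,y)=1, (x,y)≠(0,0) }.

translate: b→2 (≡-4 mod 6), so (3,-4,3)→(3,2,2)
flip: (3,2,2)→(2,-2,3)
translate: b→2 (≡-2 mod 4), so (2,-2,3)→(2,2,3)
reduced (well bottom): (2,2,3) with a≤c, −a<b≤a
well minimum |f| = |-2| = 2 (negative-definite)

2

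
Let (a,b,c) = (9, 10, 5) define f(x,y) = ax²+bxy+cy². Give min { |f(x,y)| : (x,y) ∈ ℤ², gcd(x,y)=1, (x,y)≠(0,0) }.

translate: b→-8 (≡10 mod 18), so (9,10,5)→(9,-8,4)
flip: (9,-8,4)→(4,8,9)
translate: b→0 (≡8 mod 8), so (4,8,9)→(4,0,5)
reduced (well bottom): (4,0,5) with a≤c, −a<b≤a
well minimum = a = 4

4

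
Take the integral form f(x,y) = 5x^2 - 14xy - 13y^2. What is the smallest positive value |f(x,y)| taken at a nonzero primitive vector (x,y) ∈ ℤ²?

descent: ρ → (-13,14,5)  [lands on river]
river: ρ → (5,16,-10)
river: ρ → (-10,4,11)
river: ρ → (11,18,-3)
river: ρ → (-3,18,11)
river: ρ → (11,4,-10)
river: ρ → (-10,16,5)
river: ρ → (5,14,-13)
river: ρ → (-13,12,6)
river: ρ → (6,12,-13)
closes: descent 1, river 10
min |a| on river = 3

3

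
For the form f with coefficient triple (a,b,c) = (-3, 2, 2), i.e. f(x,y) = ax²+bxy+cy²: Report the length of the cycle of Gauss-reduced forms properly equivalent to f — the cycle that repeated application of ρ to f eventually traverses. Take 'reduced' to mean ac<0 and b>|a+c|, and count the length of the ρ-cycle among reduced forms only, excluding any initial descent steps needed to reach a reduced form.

D = 28, ⌊√D⌋ = 5
river: ρ → (2,2,-3)
river: ρ → (-3,4,1)
river: ρ → (1,4,-3)
river: ρ → (-3,2,2)
ρ-cycle length = 4 (tail of 0 descent steps not counted)

4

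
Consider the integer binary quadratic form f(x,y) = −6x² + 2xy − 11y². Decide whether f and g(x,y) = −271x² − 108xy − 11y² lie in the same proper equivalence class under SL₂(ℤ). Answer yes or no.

D₁ = -260, D₂ = -260
f is negative-definite; reduce −f:
−f: reduced (well bottom): (6,-2,11) with a≤c, −a<b≤a
flip sign back: reduced form of f is (-6,2,-11)
g is negative-definite; reduce −g:
−g: flip: (271,108,11)→(11,-108,271)
−g: translate: b→2 (≡-108 mod 22), so (11,-108,271)→(11,2,6)
−g: flip: (11,2,6)→(6,-2,11)
−g: reduced (well bottom): (6,-2,11) with a≤c, −a<b≤a
flip sign back: reduced form of g is (-6,2,-11)
reduced forms (-6, 2, -11) vs (-6, 2, -11) ⇒ equivalent

yes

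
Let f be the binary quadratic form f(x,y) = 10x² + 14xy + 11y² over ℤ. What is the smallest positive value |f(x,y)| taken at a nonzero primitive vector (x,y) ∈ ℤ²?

translate: b→-6 (≡14 mod 20), so (10,14,11)→(10,-6,7)
flip: (10,-6,7)→(7,6,10)
reduced (well bottom): (7,6,10) with a≤c, −a<b≤a
well minimum = a = 7

7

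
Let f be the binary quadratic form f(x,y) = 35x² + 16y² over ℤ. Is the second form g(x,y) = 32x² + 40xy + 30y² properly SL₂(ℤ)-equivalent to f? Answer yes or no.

D₁ = -2240, D₂ = -2240
f: flip: (35,0,16)→(16,0,35)
f: reduced (well bottom): (16,0,35) with a≤c, −a<b≤a
g: translate: b→-24 (≡40 mod 64), so (32,40,30)→(32,-24,22)
g: flip: (32,-24,22)→(22,24,32)
g: translate: b→-20 (≡24 mod 44), so (22,24,32)→(22,-20,30)
g: reduced (well bottom): (22,-20,30) with a≤c, −a<b≤a
reduced forms (16, 0, 35) vs (22, -20, 30) ⇒ inequivalent

no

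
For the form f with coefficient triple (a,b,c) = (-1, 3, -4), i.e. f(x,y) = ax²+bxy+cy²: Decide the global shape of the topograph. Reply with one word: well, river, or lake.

D = b²−4ac = 3² − 4·(-1)·(-4) = -7
D < 0 ⇒ definite ⇒ every region one sign ⇒ single well

well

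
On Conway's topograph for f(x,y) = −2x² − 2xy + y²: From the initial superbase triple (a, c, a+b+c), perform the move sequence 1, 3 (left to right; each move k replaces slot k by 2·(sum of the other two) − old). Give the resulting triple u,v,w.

start (-2,1,-3) = (f(1,0),f(0,1),f(1,1))
replace slot 1: 2·(1+(-3)) − (-2) = -2 → (-2,1,-3)
replace slot 3: 2·((-2)+1) − (-3) = 1 → (-2,1,1)

-2,1,1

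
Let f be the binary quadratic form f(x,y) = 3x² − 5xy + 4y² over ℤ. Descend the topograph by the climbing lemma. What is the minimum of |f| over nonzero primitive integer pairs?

translate: b→1 (≡-5 mod 6), so (3,-5,4)→(3,1,2)
flip: (3,1,2)→(2,-1,3)
reduced (well bottom): (2,-1,3) with a≤c, −a<b≤a
well minimum = a = 2

2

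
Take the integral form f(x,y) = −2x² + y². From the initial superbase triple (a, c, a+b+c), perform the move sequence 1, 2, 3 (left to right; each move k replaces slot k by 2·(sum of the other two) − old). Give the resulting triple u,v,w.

start (-2,1,-1) = (f(1,0),f(0,1),f(1,1))
replace slot 1: 2·(1+(-1)) − (-2) = 2 → (2,1,-1)
replace slot 2: 2·(2+(-1)) − 1 = 1 → (2,1,-1)
replace slot 3: 2·(2+1) − (-1) = 7 → (2,1,7)

2,1,7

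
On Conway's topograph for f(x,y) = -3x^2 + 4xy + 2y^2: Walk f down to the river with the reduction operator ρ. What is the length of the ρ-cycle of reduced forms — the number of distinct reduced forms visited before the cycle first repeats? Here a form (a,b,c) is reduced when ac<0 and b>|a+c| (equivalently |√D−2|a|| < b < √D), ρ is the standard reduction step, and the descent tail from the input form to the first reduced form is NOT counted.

D = 40, ⌊√D⌋ = 6
river: ρ → (2,4,-3)
river: ρ → (-3,2,3)
river: ρ → (3,4,-2)
river: ρ → (-2,4,3)
river: ρ → (3,2,-3)
river: ρ → (-3,4,2)
ρ-cycle length = 6 (tail of 0 descent steps not counted)

6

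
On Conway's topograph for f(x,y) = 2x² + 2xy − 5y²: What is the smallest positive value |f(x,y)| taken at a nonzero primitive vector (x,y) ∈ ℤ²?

descent: ρ → (-5,-2,2)
descent: ρ → (2,6,-1)  [lands on river]
river: ρ → (-1,6,2)
closes: descent 2, river 2
min |a| on river = 1

1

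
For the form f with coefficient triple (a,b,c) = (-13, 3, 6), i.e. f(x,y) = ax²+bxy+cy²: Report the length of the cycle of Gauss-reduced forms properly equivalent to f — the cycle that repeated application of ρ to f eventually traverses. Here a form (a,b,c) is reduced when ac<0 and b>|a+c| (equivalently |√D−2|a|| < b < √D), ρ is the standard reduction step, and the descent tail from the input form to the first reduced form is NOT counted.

D = 321, ⌊√D⌋ = 17
descent: ρ → (6,9,-10)  [lands on river]
river: ρ → (-10,11,5)
river: ρ → (5,9,-12)
river: ρ → (-12,15,2)
river: ρ → (2,17,-4)
river: ρ → (-4,15,6)
ρ-cycle length = 6 (tail of 1 descent step not counted)

6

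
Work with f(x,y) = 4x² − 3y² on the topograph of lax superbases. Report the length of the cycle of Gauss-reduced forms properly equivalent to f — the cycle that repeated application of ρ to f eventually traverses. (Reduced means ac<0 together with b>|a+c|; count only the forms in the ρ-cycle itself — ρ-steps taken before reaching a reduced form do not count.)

D = 48, ⌊√D⌋ = 6
descent: ρ → (-3,6,1)  [lands on river]
river: ρ → (1,6,-3)
ρ-cycle length = 2 (tail of 1 descent step not counted)

2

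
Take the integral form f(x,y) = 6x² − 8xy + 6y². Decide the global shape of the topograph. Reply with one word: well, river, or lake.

D = b²−4ac = (-8)² − 4·6·6 = -80
D < 0 ⇒ definite ⇒ every region one sign ⇒ single well

well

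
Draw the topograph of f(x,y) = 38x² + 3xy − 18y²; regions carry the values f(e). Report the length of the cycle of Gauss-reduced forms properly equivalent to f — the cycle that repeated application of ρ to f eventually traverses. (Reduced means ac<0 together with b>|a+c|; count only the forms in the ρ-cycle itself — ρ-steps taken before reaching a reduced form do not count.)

D = 2745, ⌊√D⌋ = 52
descent: ρ → (-18,33,23)  [lands on river]
river: ρ → (23,13,-28)
river: ρ → (-28,43,8)
river: ρ → (8,37,-43)
river: ρ → (-43,49,2)
river: ρ → (2,51,-18)
river: ρ → (-18,21,32)
river: ρ → (32,43,-7)
river: ρ → (-7,41,38)
river: ρ → (38,35,-10)
river: ρ → (-10,45,18)
river: ρ → (18,27,-28)
river: ρ → (-28,29,17)
river: ρ → (17,39,-18)
ρ-cycle length = 14 (tail of 1 descent step not counted)

14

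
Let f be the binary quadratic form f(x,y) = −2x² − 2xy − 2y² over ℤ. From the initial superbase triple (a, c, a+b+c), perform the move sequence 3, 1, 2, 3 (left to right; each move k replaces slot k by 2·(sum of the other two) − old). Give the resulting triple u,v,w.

start (-2,-2,-6) = (f(1,0),f(0,1),f(1,1))
replace slot 3: 2·((-2)+(-2)) − (-6) = -2 → (-2,-2,-2)
replace slot 1: 2·((-2)+(-2)) − (-2) = -6 → (-6,-2,-2)
replace slot 2: 2·((-6)+(-2)) − (-2) = -14 → (-6,-14,-2)
replace slot 3: 2·((-6)+(-14)) − (-2) = -38 → (-6,-14,-38)

-6,-14,-38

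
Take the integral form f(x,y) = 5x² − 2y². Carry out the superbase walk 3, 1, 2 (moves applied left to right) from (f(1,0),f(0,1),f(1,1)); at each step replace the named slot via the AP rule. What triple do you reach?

start (5,-2,3) = (f(1,0),f(0,1),f(1,1))
replace slot 3: 2·(5+(-2)) − 3 = 3 → (5,-2,3)
replace slot 1: 2·((-2)+3) − 5 = -3 → (-3,-2,3)
replace slot 2: 2·((-3)+3) − (-2) = 2 → (-3,2,3)

-3,2,3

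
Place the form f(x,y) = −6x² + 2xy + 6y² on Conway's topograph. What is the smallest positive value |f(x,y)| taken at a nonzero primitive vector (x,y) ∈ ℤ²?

river: ρ → (6,10,-2)
river: ρ → (-2,10,6)
river: ρ → (6,2,-6)
river: ρ → (-6,10,2)
river: ρ → (2,10,-6)
river: ρ → (-6,2,6)
closes: descent 0, river 6
min |a| on river = 2

2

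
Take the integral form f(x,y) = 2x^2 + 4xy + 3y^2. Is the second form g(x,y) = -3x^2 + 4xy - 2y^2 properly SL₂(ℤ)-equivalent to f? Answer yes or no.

D₁ = -8, D₂ = -8
f: translate: b→0 (≡4 mod 4), so (2,4,3)→(2,0,1)
f: flip: (2,0,1)→(1,0,2)
f: reduced (well bottom): (1,0,2) with a≤c, −a<b≤a
g is negative-definite; reduce −g:
−g: translate: b→2 (≡-4 mod 6), so (3,-4,2)→(3,2,1)
−g: flip: (3,2,1)→(1,-2,3)
−g: translate: b→0 (≡-2 mod 2), so (1,-2,3)→(1,0,2)
−g: reduced (well bottom): (1,0,2) with a≤c, −a<b≤a
flip sign back: reduced form of g is (-1,0,-2)
reduced forms (1, 0, 2) vs (-1, 0, -2) ⇒ inequivalent

no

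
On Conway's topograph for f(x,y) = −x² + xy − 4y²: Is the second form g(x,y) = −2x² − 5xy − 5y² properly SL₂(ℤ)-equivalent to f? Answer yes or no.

D₁ = -15, D₂ = -15
f is negative-definite; reduce −f:
−f: translate: b→1 (≡-1 mod 2), so (1,-1,4)→(1,1,4)
−f: reduced (well bottom): (1,1,4) with a≤c, −a<b≤a
flip sign back: reduced form of f is (-1,-1,-4)
g is negative-definite; reduce −g:
−g: translate: b→1 (≡5 mod 4), so (2,5,5)→(2,1,2)
−g: reduced (well bottom): (2,1,2) with a≤c, −a<b≤a
flip sign back: reduced form of g is (-2,-1,-2)
reduced forms (-1, -1, -4) vs (-2, -1, -2) ⇒ inequivalent

no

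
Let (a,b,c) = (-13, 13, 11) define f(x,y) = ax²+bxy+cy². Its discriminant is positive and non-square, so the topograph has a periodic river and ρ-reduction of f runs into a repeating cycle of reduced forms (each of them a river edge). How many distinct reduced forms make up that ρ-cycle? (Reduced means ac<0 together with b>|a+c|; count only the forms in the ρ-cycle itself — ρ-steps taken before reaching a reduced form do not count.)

D = 741, ⌊√D⌋ = 27
river: ρ → (11,9,-15)
river: ρ → (-15,21,5)
river: ρ → (5,19,-19)
river: ρ → (-19,19,5)
river: ρ → (5,21,-15)
river: ρ → (-15,9,11)
river: ρ → (11,13,-13)
river: ρ → (-13,13,11)
ρ-cycle length = 8 (tail of 0 descent steps not counted)

8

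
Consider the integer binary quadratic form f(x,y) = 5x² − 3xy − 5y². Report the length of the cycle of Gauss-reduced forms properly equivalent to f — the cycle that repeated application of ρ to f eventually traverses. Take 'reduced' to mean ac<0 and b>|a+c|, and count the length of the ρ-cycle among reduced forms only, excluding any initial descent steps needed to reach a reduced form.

D = 109, ⌊√D⌋ = 10
descent: ρ → (-5,3,5)  [lands on river]
river: ρ → (5,7,-3)
river: ρ → (-3,5,7)
river: ρ → (7,9,-1)
river: ρ → (-1,9,7)
river: ρ → (7,5,-3)
river: ρ → (-3,7,5)
river: ρ → (5,3,-5)
river: ρ → (-5,7,3)
river: ρ → (3,5,-7)
river: ρ → (-7,9,1)
river: ρ → (1,9,-7)
river: ρ → (-7,5,3)
river: ρ → (3,7,-5)
ρ-cycle length = 14 (tail of 1 descent step not counted)

14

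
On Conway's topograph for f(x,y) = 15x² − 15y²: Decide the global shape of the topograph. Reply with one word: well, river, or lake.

D = b²−4ac = 0² − 4·15·(-15) = 900
D = 30² is a perfect square ⇒ form factors over ℤ ⇒ lakes

lake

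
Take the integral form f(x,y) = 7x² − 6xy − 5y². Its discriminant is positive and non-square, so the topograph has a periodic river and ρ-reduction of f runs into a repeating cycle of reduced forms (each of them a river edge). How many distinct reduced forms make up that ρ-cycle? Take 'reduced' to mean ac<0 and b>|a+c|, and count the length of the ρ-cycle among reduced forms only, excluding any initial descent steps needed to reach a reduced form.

D = 176, ⌊√D⌋ = 13
descent: ρ → (-5,6,7)  [lands on river]
river: ρ → (7,8,-4)
river: ρ → (-4,8,7)
river: ρ → (7,6,-5)
river: ρ → (-5,4,8)
river: ρ → (8,12,-1)
river: ρ → (-1,12,8)
river: ρ → (8,4,-5)
ρ-cycle length = 8 (tail of 1 descent step not counted)

8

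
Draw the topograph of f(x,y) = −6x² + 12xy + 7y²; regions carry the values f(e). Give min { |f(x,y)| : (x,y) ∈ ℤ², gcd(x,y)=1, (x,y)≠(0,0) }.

river: ρ → (7,16,-2)
river: ρ → (-2,16,7)
river: ρ → (7,12,-6)
river: ρ → (-6,12,7)
closes: descent 0, river 4
min |a| on river = 2

2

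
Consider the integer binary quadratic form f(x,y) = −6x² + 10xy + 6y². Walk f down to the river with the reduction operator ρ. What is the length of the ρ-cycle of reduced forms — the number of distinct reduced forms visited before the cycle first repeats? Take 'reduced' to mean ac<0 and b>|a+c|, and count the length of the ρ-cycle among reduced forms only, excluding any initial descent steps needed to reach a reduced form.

D = 244, ⌊√D⌋ = 15
river: ρ → (6,14,-2)
river: ρ → (-2,14,6)
river: ρ → (6,10,-6)
river: ρ → (-6,14,2)
river: ρ → (2,14,-6)
river: ρ → (-6,10,6)
ρ-cycle length = 6 (tail of 0 descent steps not counted)

6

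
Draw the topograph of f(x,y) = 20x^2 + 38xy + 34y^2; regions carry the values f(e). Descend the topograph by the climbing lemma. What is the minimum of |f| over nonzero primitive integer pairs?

translate: b→-2 (≡38 mod 40), so (20,38,34)→(20,-2,16)
flip: (20,-2,16)→(16,2,20)
reduced (well bottom): (16,2,20) with a≤c, −a<b≤a
well minimum = a = 16

16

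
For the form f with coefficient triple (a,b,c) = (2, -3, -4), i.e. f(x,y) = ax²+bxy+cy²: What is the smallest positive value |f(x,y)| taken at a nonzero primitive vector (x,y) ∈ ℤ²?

descent: ρ → (-4,3,2)  [lands on river]
river: ρ → (2,5,-2)
river: ρ → (-2,3,4)
river: ρ → (4,5,-1)
river: ρ → (-1,5,4)
river: ρ → (4,3,-2)
river: ρ → (-2,5,2)
river: ρ → (2,3,-4)
river: ρ → (-4,5,1)
river: ρ → (1,5,-4)
closes: descent 1, river 10
min |a| on river = 1

1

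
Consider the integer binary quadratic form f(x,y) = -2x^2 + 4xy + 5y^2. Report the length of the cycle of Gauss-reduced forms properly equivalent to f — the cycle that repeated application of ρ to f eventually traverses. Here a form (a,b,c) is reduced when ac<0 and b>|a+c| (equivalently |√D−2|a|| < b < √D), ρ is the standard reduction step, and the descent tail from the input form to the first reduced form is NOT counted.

D = 56, ⌊√D⌋ = 7
river: ρ → (5,6,-1)
river: ρ → (-1,6,5)
river: ρ → (5,4,-2)
river: ρ → (-2,4,5)
ρ-cycle length = 4 (tail of 0 descent steps not counted)

4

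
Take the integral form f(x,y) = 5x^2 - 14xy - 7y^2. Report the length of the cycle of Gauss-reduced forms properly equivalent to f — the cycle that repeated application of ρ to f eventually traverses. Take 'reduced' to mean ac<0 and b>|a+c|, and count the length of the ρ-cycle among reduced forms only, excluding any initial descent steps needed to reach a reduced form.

D = 336, ⌊√D⌋ = 18
descent: ρ → (-7,14,5)  [lands on river]
river: ρ → (5,16,-4)
river: ρ → (-4,16,5)
river: ρ → (5,14,-7)
ρ-cycle length = 4 (tail of 1 descent step not counted)

4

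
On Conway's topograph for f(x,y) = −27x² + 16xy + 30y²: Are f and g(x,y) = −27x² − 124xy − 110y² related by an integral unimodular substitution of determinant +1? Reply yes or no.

D₁ = 3496, D₂ = 3496
river cycle of f (length 10): (30, 44, -13), (-13, 34, 45), (45, 56, -2), (-2, 56, 45), (45, 34, -13), (-13, 44, 30), (30, 16, -27), (-27, 38, 19), (19, 38, -27), (-27, 16, 30)
river cycle of g (length 10): (-13, 44, 30), (30, 16, -27), (-27, 38, 19), (19, 38, -27), (-27, 16, 30), (30, 44, -13), (-13, 34, 45), (45, 56, -2), (-2, 56, 45), (45, 34, -13)
cycles coincide ⇒ equivalent

yes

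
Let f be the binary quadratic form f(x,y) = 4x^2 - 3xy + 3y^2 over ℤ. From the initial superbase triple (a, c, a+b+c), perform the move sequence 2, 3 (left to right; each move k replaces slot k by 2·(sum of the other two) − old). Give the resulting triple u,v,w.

start (4,3,4) = (f(1,0),f(0,1),f(1,1))
replace slot 2: 2·(4+4) − 3 = 13 → (4,13,4)
replace slot 3: 2·(4+13) − 4 = 30 → (4,13,30)

4,13,30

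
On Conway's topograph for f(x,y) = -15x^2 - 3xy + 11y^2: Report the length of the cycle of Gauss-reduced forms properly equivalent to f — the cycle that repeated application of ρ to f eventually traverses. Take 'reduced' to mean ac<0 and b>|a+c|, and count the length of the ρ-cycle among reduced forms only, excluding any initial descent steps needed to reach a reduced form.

D = 669, ⌊√D⌋ = 25
descent: ρ → (11,25,-1)  [lands on river]
river: ρ → (-1,25,11)
river: ρ → (11,19,-7)
river: ρ → (-7,23,5)
river: ρ → (5,17,-19)
river: ρ → (-19,21,3)
river: ρ → (3,21,-19)
river: ρ → (-19,17,5)
river: ρ → (5,23,-7)
river: ρ → (-7,19,11)
ρ-cycle length = 10 (tail of 1 descent step not counted)

10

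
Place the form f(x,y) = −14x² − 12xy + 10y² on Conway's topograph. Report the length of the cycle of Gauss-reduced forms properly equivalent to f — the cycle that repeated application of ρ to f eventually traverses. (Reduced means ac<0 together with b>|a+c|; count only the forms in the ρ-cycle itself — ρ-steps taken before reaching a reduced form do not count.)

D = 704, ⌊√D⌋ = 26
descent: ρ → (10,12,-14)  [lands on river]
river: ρ → (-14,16,8)
river: ρ → (8,16,-14)
river: ρ → (-14,12,10)
river: ρ → (10,8,-16)
river: ρ → (-16,24,2)
river: ρ → (2,24,-16)
river: ρ → (-16,8,10)
ρ-cycle length = 8 (tail of 1 descent step not counted)

8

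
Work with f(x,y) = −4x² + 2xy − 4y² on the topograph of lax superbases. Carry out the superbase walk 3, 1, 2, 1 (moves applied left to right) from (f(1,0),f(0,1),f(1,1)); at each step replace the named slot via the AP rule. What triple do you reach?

start (-4,-4,-6) = (f(1,0),f(0,1),f(1,1))
replace slot 3: 2·((-4)+(-4)) − (-6) = -10 → (-4,-4,-10)
replace slot 1: 2·((-4)+(-10)) − (-4) = -24 → (-24,-4,-10)
replace slot 2: 2·((-24)+(-10)) − (-4) = -64 → (-24,-64,-10)
replace slot 1: 2·((-64)+(-10)) − (-24) = -124 → (-124,-64,-10)

-124,-64,-10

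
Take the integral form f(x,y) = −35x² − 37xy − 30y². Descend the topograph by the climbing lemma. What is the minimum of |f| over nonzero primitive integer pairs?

translate: b→-33 (≡37 mod 70), so (35,37,30)→(35,-33,28)
flip: (35,-33,28)→(28,33,35)
translate: b→-23 (≡33 mod 56), so (28,33,35)→(28,-23,30)
reduced (well bottom): (28,-23,30) with a≤c, −a<b≤a
well minimum |f| = |-28| = 28 (negative-definite)

28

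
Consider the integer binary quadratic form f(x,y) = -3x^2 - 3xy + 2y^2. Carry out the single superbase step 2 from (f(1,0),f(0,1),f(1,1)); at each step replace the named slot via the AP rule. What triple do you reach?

start (-3,2,-4) = (f(1,0),f(0,1),f(1,1))
replace slot 2: 2·((-3)+(-4)) − 2 = -16 → (-3,-16,-4)

-3,-16,-4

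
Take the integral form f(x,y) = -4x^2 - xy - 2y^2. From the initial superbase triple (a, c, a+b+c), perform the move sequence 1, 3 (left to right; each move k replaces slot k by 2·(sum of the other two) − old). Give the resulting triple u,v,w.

start (-4,-2,-7) = (f(1,0),f(0,1),f(1,1))
replace slot 1: 2·((-2)+(-7)) − (-4) = -14 → (-14,-2,-7)
replace slot 3: 2·((-14)+(-2)) − (-7) = -25 → (-14,-2,-25)

-14,-2,-25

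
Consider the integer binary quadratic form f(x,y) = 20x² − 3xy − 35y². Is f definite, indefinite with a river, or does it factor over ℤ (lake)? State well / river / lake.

D = b²−4ac = (-3)² − 4·20·(-35) = 2809
D = 53² is a perfect square ⇒ form factors over ℤ ⇒ lakes

lake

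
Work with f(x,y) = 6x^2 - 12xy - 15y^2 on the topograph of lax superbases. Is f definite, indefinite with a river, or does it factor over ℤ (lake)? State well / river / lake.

D = b²−4ac = (-12)² − 4·6·(-15) = 504
D > 0 non-square ⇒ indefinite ⇒ periodic river

river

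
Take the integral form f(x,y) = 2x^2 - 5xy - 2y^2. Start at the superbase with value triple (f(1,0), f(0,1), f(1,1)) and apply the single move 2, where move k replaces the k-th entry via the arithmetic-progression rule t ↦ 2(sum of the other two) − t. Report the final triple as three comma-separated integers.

start (2,-2,-5) = (f(1,0),f(0,1),f(1,1))
replace slot 2: 2·(2+(-5)) − (-2) = -4 → (2,-4,-5)

2,-4,-5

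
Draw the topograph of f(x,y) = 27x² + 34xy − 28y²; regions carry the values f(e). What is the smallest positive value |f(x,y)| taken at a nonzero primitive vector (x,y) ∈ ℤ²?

river: ρ → (-28,22,33)
river: ρ → (33,44,-17)
river: ρ → (-17,58,12)
river: ρ → (12,62,-7)
river: ρ → (-7,64,3)
river: ρ → (3,62,-28)
river: ρ → (-28,50,15)
river: ρ → (15,40,-43)
river: ρ → (-43,46,12)
river: ρ → (12,50,-35)
river: ρ → (-35,20,27)
river: ρ → (27,34,-28)
closes: descent 0, river 12
min |a| on river = 3

3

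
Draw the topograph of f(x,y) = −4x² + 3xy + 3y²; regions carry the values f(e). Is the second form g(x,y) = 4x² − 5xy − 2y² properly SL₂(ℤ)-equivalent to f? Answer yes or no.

D₁ = 57, D₂ = 57
river cycle of f (length 6): (3, 3, -4), (-4, 5, 2), (2, 7, -1), (-1, 7, 2), (2, 5, -4), (-4, 3, 3)
river cycle of g (length 6): (-2, 5, 4), (4, 3, -3), (-3, 3, 4), (4, 5, -2), (-2, 7, 1), (1, 7, -2)
cycles differ ⇒ inequivalent

no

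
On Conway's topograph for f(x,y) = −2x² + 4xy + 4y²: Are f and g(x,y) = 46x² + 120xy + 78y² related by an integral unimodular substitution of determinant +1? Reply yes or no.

D₁ = 48, D₂ = 48
river cycle of f (length 2): (4, 4, -2), (-2, 4, 4)
river cycle of g (length 2): (4, 4, -2), (-2, 4, 4)
cycles coincide ⇒ equivalent

yes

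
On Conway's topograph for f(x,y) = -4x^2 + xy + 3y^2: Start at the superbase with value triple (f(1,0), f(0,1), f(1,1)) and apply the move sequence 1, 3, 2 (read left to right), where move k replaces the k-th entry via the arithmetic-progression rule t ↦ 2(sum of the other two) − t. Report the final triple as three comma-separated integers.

start (-4,3,0) = (f(1,0),f(0,1),f(1,1))
replace slot 1: 2·(3+0) − (-4) = 10 → (10,3,0)
replace slot 3: 2·(10+3) − 0 = 26 → (10,3,26)
replace slot 2: 2·(10+26) − 3 = 69 → (10,69,26)

10,69,26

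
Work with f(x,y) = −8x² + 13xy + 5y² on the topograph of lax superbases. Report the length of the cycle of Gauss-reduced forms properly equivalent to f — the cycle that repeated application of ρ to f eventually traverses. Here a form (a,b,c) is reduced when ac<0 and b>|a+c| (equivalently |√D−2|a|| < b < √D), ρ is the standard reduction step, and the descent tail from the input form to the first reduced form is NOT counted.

D = 329, ⌊√D⌋ = 18
river: ρ → (5,17,-2)
river: ρ → (-2,15,13)
river: ρ → (13,11,-4)
river: ρ → (-4,13,10)
river: ρ → (10,7,-7)
river: ρ → (-7,7,10)
river: ρ → (10,13,-4)
river: ρ → (-4,11,13)
river: ρ → (13,15,-2)
river: ρ → (-2,17,5)
river: ρ → (5,13,-8)
river: ρ → (-8,3,10)
river: ρ → (10,17,-1)
river: ρ → (-1,17,10)
river: ρ → (10,3,-8)
river: ρ → (-8,13,5)
ρ-cycle length = 16 (tail of 0 descent steps not counted)

16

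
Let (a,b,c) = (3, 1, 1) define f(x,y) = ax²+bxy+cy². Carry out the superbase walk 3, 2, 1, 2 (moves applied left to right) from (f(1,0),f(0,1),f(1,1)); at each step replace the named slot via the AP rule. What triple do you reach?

start (3,1,5) = (f(1,0),f(0,1),f(1,1))
replace slot 3: 2·(3+1) − 5 = 3 → (3,1,3)
replace slot 2: 2·(3+3) − 1 = 11 → (3,11,3)
replace slot 1: 2·(11+3) − 3 = 25 → (25,11,3)
replace slot 2: 2·(25+3) − 11 = 45 → (25,45,3)

25,45,3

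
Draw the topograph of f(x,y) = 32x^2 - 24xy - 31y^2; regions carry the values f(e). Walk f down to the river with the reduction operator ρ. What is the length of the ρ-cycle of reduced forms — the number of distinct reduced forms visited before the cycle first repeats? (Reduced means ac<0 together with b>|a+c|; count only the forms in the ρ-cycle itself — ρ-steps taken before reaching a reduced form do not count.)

D = 4544, ⌊√D⌋ = 67
descent: ρ → (-31,24,32)  [lands on river]
river: ρ → (32,40,-23)
river: ρ → (-23,52,20)
river: ρ → (20,28,-47)
river: ρ → (-47,66,1)
river: ρ → (1,66,-47)
river: ρ → (-47,28,20)
river: ρ → (20,52,-23)
river: ρ → (-23,40,32)
river: ρ → (32,24,-31)
river: ρ → (-31,38,25)
river: ρ → (25,62,-7)
river: ρ → (-7,64,16)
river: ρ → (16,64,-7)
river: ρ → (-7,62,25)
river: ρ → (25,38,-31)
ρ-cycle length = 16 (tail of 1 descent step not counted)

16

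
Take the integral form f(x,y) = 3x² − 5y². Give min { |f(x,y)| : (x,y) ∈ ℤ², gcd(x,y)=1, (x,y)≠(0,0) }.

descent: ρ → (-5,0,3)
descent: ρ → (3,6,-2)  [lands on river]
river: ρ → (-2,6,3)
closes: descent 2, river 2
min |a| on river = 2

2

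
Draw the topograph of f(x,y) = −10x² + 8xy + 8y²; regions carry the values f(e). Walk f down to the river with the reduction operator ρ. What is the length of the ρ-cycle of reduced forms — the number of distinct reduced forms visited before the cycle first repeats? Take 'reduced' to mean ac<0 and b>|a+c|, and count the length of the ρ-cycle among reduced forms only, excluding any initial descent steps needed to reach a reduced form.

D = 384, ⌊√D⌋ = 19
river: ρ → (8,8,-10)
river: ρ → (-10,12,6)
river: ρ → (6,12,-10)
river: ρ → (-10,8,8)
ρ-cycle length = 4 (tail of 0 descent steps not counted)

4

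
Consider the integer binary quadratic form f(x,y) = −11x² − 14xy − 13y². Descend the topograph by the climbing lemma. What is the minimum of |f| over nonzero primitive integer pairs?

translate: b→-8 (≡14 mod 22), so (11,14,13)→(11,-8,10)
flip: (11,-8,10)→(10,8,11)
reduced (well bottom): (10,8,11) with a≤c, −a<b≤a
well minimum |f| = |-10| = 10 (negative-definite)

10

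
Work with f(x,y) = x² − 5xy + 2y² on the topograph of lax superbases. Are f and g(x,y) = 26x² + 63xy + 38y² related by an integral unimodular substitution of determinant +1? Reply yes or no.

D₁ = 17, D₂ = 17
river cycle of f (length 6): (2, 1, -2), (-2, 3, 1), (1, 3, -2), (-2, 1, 2), (2, 3, -1), (-1, 3, 2)
river cycle of g (length 6): (1, 3, -2), (-2, 1, 2), (2, 3, -1), (-1, 3, 2), (2, 1, -2), (-2, 3, 1)
cycles coincide ⇒ equivalent

yes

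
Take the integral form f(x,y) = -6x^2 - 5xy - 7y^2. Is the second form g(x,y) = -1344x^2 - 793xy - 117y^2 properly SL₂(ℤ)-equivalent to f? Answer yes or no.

D₁ = -143, D₂ = -143
f is negative-definite; reduce −f:
−f: reduced (well bottom): (6,5,7) with a≤c, −a<b≤a
flip sign back: reduced form of f is (-6,-5,-7)
g is negative-definite; reduce −g:
−g: flip: (1344,793,117)→(117,-793,1344)
−g: translate: b→-91 (≡-793 mod 234), so (117,-793,1344)→(117,-91,18)
−g: flip: (117,-91,18)→(18,91,117)
−g: translate: b→-17 (≡91 mod 36), so (18,91,117)→(18,-17,6)
−g: flip: (18,-17,6)→(6,17,18)
−g: translate: b→5 (≡17 mod 12), so (6,17,18)→(6,5,7)
−g: reduced (well bottom): (6,5,7) with a≤c, −a<b≤a
flip sign back: reduced form of g is (-6,-5,-7)
reduced forms (-6, -5, -7) vs (-6, -5, -7) ⇒ equivalent

yes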